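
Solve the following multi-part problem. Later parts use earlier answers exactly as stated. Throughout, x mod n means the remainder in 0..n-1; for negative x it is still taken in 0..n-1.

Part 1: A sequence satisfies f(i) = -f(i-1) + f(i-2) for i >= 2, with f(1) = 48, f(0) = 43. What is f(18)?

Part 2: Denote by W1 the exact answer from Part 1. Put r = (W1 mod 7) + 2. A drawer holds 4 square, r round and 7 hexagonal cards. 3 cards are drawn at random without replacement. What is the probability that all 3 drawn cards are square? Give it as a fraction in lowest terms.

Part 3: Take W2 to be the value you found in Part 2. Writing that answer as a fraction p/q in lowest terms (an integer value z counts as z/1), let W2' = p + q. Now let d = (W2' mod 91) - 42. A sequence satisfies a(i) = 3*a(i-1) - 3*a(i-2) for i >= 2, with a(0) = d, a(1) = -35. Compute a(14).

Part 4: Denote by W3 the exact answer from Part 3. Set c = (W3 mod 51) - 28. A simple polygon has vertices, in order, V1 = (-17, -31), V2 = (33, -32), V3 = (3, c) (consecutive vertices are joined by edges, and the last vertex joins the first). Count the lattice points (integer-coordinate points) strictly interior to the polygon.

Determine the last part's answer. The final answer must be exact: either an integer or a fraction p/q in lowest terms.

Part 1: f(2) = -1*(48) + 1*(43) = -5; iterating: f(2)=-5, f(3)=53, f(4)=-58, f(5)=111, f(6)=-169, f(7)=280, f(8)=-449, f(9)=729, f(10)=-1178, f(11)=1907, f(12)=-3085, f(13)=4992, f(14)=-8077, f(15)=13069, f(16)=-21146, f(17)=34215, f(18)=-55361; answer -55361
Part 2: W1 = -55361; r = 4; total draws C(15,3) = 455; favorable C(4,3) = 4; P = 4/455; answer 4/455
Part 3: W2 = 4/455; threaded value p + q = 459; d = -38; a(2) = 3*(-35) - 3*(-38) = 9; iterating: a(2)=9, a(3)=132, a(4)=369, a(5)=711, a(6)=1026, a(7)=945, a(8)=-243, a(9)=-3564, a(10)=-9963, a(11)=-19197, a(12)=-27702, a(13)=-25515, a(14)=6561; answer 6561
Part 4: W3 = 6561; c = 5; cross terms: (-17*-32 - 33*-31)=1567, (33*5 - 3*-32)=261, (3*-31 - -17*5)=-8; twice the area = |1820| = 1820; area = 910; boundary points = 1 + 1 + 4 = 6; strictly interior points = area - boundary/2 + 1 = 908; answer 908

908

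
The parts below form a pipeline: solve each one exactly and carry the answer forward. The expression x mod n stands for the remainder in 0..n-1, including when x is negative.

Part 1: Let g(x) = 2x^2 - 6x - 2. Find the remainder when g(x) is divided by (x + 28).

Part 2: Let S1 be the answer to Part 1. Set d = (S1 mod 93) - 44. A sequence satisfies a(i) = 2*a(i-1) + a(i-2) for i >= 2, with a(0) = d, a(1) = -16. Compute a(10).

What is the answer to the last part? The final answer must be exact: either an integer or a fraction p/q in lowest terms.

Part 1: remainder = value at the root: 2*(-28)^2 - 6*(-28)^1 - 2 = (1568) + (168) + (-2) = 1734; answer 1734
Part 2: S1 = 1734; d = 16; a(2) = 2*(-16) + 1*(16) = -16; iterating: a(2)=-16, a(3)=-48, a(4)=-112, a(5)=-272, a(6)=-656, a(7)=-1584, a(8)=-3824, a(9)=-9232, a(10)=-22288; answer -22288

-22288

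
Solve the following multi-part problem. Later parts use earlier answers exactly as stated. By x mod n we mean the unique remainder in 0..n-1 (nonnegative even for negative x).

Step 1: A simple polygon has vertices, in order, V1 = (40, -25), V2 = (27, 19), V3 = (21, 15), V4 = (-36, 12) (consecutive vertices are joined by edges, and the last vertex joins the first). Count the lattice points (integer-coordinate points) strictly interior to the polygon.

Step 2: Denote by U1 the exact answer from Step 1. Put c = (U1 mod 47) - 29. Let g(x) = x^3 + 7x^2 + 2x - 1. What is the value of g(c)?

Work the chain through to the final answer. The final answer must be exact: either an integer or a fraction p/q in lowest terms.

-6217

Step 1: cross terms: (40*19 - 27*-25)=1435, (27*15 - 21*19)=6, (21*12 - -36*15)=792, (-36*-25 - 40*12)=420; twice the area = |2653| = 2653; area = 2653/2; boundary points = 1 + 2 + 3 + 1 = 7; strictly interior points = area - boundary/2 + 1 = 1324; answer 1324
Step 2: U1 = 1324; c = -21; 1*(-21)^3 + 7*(-21)^2 + 2*(-21)^1 - 1 = (-9261) + (3087) + (-42) + (-1) = -6217; answer -6217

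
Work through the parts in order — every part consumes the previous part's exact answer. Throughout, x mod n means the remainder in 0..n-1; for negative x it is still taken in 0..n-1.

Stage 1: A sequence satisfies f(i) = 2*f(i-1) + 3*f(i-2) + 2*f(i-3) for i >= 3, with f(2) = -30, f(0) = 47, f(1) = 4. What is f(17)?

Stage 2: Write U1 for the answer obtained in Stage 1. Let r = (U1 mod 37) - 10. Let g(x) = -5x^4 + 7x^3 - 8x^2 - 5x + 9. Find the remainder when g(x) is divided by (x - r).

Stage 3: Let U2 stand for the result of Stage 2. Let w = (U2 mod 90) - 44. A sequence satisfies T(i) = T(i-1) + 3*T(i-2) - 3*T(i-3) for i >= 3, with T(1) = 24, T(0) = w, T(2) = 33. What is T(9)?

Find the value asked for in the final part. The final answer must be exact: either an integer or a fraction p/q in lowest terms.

Stage 1: f(3) = 2*(-30) + 3*(4) + 2*(47) = 46; iterating: f(3)=46, f(4)=10, f(5)=98, f(6)=318, f(7)=950, f(8)=3050, f(9)=9586, f(10)=30222, f(11)=95302, f(12)=300442, f(13)=947234, f(14)=2986398, f(15)=9415382, f(16)=29684426, f(17)=93587794; answer 93587794
Stage 2: U1 = 93587794; r = 21; remainder = value at the root: -5*(21)^4 + 7*(21)^3 - 8*(21)^2 - 5*(21)^1 + 9 = (-972405) + (64827) + (-3528) + (-105) + (9) = -911202; answer -911202
Stage 3: U2 = -911202; w = 4; T(3) = 1*(33) + 3*(24) - 3*(4) = 93; iterating: T(3)=93, T(4)=120, T(5)=300, T(6)=381, T(7)=921, T(8)=1164, T(9)=2784; answer 2784

2784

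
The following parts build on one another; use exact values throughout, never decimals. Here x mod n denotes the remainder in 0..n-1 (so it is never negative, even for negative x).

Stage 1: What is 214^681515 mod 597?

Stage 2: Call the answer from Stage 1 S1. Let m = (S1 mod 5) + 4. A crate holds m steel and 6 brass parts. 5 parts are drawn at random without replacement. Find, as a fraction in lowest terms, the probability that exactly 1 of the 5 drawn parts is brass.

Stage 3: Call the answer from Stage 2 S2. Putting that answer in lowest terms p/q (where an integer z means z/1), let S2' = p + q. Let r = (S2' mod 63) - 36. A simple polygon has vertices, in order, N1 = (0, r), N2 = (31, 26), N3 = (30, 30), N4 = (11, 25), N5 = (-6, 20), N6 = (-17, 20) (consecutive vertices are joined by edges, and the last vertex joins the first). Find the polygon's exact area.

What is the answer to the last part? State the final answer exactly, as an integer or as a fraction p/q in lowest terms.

316

Stage 1: squarings mod 597: 214^1=214, 214^2=424, 214^4=79, 214^8=271, 214^16=10, 214^32=100, 214^64=448, 214^128=112, 214^256=7, 214^512=49, 214^1024=13, 214^2048=169, 214^4096=502, 214^8192=70, 214^16384=124, 214^32768=451, 214^65536=421, 214^131072=529, 214^262144=445, 214^524288=418; 214^681515 = 214^1 * 214^2 * 214^8 * 214^32 * 214^512 * 214^1024 * 214^8192 * 214^16384 * 214^131072 * 214^524288 = 544 (mod 597); answer 544
Stage 2: S1 = 544; m = 8; total draws C(14,5) = 2002; favorable C(6,1)*C(8,4) = 420; P = 30/143; answer 30/143
Stage 3: S2 = 30/143; threaded value p + q = 173; r = 11; cross terms: (0*26 - 31*11)=-341, (31*30 - 30*26)=150, (30*25 - 11*30)=420, (11*20 - -6*25)=370, (-6*20 - -17*20)=220, (-17*11 - 0*20)=-187; twice the area = |632| = 632; area = 316; answer 316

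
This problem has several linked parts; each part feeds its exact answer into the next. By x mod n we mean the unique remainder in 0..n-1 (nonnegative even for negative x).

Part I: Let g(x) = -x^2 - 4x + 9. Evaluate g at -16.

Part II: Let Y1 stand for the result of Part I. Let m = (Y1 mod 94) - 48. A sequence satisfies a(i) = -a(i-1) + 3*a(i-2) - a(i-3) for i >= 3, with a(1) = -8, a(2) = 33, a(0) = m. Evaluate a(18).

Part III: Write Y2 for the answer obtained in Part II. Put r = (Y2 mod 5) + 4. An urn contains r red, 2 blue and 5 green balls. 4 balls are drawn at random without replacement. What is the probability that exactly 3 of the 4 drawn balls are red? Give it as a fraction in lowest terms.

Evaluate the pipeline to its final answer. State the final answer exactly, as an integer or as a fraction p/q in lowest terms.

35/143

Part I: -1*(-16)^2 - 4*(-16)^1 + 9 = (-256) + (64) + (9) = -183; answer -183
Part II: Y1 = -183; m = -43; a(3) = -1*(33) + 3*(-8) - 1*(-43) = -14; iterating: a(3)=-14, a(4)=121, a(5)=-196, a(6)=573, a(7)=-1282, a(8)=3197, a(9)=-7616, a(10)=18489, a(11)=-44534, a(12)=107617, a(13)=-259708, a(14)=627093, a(15)=-1513834, a(16)=3654821, a(17)=-8823416, a(18)=21301713; answer 21301713
Part III: Y2 = 21301713; r = 7; total draws C(14,4) = 1001; favorable C(7,3)*C(7,1) = 245; P = 35/143; answer 35/143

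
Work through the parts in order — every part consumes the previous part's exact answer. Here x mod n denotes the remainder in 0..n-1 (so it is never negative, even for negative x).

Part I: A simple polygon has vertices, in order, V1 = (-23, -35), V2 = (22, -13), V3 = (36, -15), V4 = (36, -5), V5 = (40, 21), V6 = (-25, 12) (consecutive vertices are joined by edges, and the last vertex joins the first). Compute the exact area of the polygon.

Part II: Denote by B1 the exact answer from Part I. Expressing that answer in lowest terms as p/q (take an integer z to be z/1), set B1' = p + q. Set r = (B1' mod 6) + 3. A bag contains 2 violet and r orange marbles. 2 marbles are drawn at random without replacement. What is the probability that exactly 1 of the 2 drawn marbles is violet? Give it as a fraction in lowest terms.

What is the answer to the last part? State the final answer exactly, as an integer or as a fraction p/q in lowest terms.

8/15

Part I: cross terms: (-23*-13 - 22*-35)=1069, (22*-15 - 36*-13)=138, (36*-5 - 36*-15)=360, (36*21 - 40*-5)=956, (40*12 - -25*21)=1005, (-25*-35 - -23*12)=1151; twice the area = |4679| = 4679; area = 4679/2; answer 4679/2
Part II: B1 = 4679/2; threaded value p + q = 4681; r = 4; total draws C(6,2) = 15; favorable C(2,1)*C(4,1) = 8; P = 8/15; answer 8/15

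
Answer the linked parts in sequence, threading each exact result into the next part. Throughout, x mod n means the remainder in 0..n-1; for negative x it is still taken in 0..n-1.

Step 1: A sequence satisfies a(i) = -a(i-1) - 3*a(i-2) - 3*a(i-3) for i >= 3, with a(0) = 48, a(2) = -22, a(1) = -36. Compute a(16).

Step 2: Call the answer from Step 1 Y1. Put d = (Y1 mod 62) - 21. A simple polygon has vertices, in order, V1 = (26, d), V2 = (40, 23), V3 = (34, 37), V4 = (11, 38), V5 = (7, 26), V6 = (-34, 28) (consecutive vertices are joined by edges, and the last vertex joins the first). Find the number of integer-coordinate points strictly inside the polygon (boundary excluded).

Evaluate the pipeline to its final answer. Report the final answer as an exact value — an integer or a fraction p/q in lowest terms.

1159

Step 1: a(3) = -1*(-22) - 3*(-36) - 3*(48) = -14; iterating: a(3)=-14, a(4)=188, a(5)=-80, a(6)=-442, a(7)=118, a(8)=1448, a(9)=-476, a(10)=-4222, a(11)=1306, a(12)=12788, a(13)=-4040, a(14)=-38242, a(15)=11998, a(16)=114848; answer 114848
Step 2: Y1 = 114848; d = 3; cross terms: (26*23 - 40*3)=478, (40*37 - 34*23)=698, (34*38 - 11*37)=885, (11*26 - 7*38)=20, (7*28 - -34*26)=1080, (-34*3 - 26*28)=-830; twice the area = |2331| = 2331; area = 2331/2; boundary points = 2 + 2 + 1 + 4 + 1 + 5 = 15; strictly interior points = area - boundary/2 + 1 = 1159; answer 1159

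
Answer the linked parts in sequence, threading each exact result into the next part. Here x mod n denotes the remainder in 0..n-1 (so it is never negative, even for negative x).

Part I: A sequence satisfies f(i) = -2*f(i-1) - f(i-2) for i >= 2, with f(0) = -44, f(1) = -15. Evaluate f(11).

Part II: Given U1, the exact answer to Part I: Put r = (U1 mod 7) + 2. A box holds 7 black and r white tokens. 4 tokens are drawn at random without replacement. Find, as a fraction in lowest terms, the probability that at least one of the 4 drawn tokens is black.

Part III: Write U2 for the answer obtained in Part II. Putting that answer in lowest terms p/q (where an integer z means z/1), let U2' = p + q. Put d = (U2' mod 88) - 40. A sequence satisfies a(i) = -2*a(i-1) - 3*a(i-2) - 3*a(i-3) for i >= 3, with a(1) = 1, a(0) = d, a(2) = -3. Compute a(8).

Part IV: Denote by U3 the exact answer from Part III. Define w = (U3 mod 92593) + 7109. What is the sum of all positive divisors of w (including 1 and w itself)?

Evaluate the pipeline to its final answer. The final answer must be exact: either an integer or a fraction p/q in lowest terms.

146016

Part I: f(2) = -2*(-15) - 1*(-44) = 74; iterating: f(2)=74, f(3)=-133, f(4)=192, f(5)=-251, f(6)=310, f(7)=-369, f(8)=428, f(9)=-487, f(10)=546, f(11)=-605; answer -605
Part II: U1 = -605; r = 6; total draws C(13,4) = 715; complement C(6,4) = 15; favorable 715 - 15 = 700; P = 140/143; answer 140/143
Part III: U2 = 140/143; threaded value p + q = 283; d = -21; a(3) = -2*(-3) - 3*(1) - 3*(-21) = 66; iterating: a(3)=66, a(4)=-126, a(5)=63, a(6)=54, a(7)=81, a(8)=-513; answer -513
Part IV: U3 = -513; w = 99189; 99189 = 3^2 * 103 * 107; sigma = (1 + 3 + 9) * (1 + 103) * (1 + 107) = 13 * 104 * 108 = 146016; answer 146016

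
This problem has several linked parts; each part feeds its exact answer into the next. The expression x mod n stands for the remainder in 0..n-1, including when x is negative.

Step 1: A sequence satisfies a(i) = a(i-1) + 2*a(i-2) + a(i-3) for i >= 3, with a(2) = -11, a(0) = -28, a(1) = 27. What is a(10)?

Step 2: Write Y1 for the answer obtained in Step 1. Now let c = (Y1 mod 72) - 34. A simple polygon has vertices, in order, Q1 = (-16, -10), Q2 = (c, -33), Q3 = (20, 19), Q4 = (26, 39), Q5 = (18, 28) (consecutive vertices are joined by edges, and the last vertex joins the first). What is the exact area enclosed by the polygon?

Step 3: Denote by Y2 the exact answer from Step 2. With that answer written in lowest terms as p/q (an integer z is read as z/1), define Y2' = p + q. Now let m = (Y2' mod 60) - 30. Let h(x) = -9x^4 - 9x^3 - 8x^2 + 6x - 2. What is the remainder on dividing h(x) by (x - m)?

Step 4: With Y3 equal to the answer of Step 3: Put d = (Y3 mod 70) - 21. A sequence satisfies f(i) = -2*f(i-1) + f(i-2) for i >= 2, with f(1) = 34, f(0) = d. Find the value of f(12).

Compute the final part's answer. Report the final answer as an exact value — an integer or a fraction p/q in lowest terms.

-511427

Step 1: a(3) = 1*(-11) + 2*(27) + 1*(-28) = 15; iterating: a(3)=15, a(4)=20, a(5)=39, a(6)=94, a(7)=192, a(8)=419, a(9)=897, a(10)=1927; answer 1927
Step 2: Y1 = 1927; c = 21; cross terms: (-16*-33 - 21*-10)=738, (21*19 - 20*-33)=1059, (20*39 - 26*19)=286, (26*28 - 18*39)=26, (18*-10 - -16*28)=268; twice the area = |2377| = 2377; area = 2377/2; answer 2377/2
Step 3: Y2 = 2377/2; threaded value p + q = 2379; m = 9; remainder = value at the root: -9*(9)^4 - 9*(9)^3 - 8*(9)^2 + 6*(9)^1 - 2 = (-59049) + (-6561) + (-648) + (54) + (-2) = -66206; answer -66206
Step 4: Y3 = -66206; d = -7; f(2) = -2*(34) + 1*(-7) = -75; iterating: f(2)=-75, f(3)=184, f(4)=-443, f(5)=1070, f(6)=-2583, f(7)=6236, f(8)=-15055, f(9)=36346, f(10)=-87747, f(11)=211840, f(12)=-511427; answer -511427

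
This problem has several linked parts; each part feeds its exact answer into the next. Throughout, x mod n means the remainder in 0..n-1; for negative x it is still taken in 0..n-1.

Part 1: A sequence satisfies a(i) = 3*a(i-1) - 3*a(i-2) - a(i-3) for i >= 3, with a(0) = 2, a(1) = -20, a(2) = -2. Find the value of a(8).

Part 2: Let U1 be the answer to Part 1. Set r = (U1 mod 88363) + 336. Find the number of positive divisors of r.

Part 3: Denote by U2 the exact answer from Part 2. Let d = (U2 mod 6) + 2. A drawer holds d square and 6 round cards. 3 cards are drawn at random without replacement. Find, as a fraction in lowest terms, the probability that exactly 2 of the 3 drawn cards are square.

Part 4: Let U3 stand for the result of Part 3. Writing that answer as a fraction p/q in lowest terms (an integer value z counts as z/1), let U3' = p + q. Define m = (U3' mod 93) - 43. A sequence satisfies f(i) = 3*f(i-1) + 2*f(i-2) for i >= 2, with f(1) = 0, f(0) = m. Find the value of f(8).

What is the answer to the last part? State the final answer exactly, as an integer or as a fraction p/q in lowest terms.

-105780

Part 1: a(3) = 3*(-2) - 3*(-20) - 1*(2) = 52; iterating: a(3)=52, a(4)=182, a(5)=392, a(6)=578, a(7)=376, a(8)=-998; answer -998
Part 2: U1 = -998; r = 87701; 87701 is prime, so its only divisors are 1 and 87701; count = 2; answer 2
Part 3: U2 = 2; d = 4; total draws C(10,3) = 120; favorable C(4,2)*C(6,1) = 36; P = 3/10; answer 3/10
Part 4: U3 = 3/10; threaded value p + q = 13; m = -30; f(2) = 3*(0) + 2*(-30) = -60; iterating: f(2)=-60, f(3)=-180, f(4)=-660, f(5)=-2340, f(6)=-8340, f(7)=-29700, f(8)=-105780; answer -105780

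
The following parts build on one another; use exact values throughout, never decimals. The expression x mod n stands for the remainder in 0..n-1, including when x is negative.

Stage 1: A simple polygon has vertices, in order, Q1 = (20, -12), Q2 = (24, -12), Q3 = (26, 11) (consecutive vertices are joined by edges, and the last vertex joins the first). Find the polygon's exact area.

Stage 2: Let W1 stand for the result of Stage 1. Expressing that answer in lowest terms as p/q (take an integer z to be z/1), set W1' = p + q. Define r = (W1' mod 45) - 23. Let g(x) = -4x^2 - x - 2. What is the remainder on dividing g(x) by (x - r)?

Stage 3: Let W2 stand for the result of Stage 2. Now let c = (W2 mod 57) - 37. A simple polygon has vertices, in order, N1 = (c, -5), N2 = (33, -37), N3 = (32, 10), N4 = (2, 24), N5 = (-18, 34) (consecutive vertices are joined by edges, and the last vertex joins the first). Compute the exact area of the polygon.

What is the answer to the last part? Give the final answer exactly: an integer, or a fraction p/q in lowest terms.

2041

Stage 1: cross terms: (20*-12 - 24*-12)=48, (24*11 - 26*-12)=576, (26*-12 - 20*11)=-532; twice the area = |92| = 92; area = 46; answer 46
Stage 2: W1 = 46; threaded value p + q = 47; r = -21; remainder = value at the root: -4*(-21)^2 - 1*(-21)^1 - 2 = (-1764) + (21) + (-2) = -1745; answer -1745
Stage 3: W2 = -1745; c = -15; cross terms: (-15*-37 - 33*-5)=720, (33*10 - 32*-37)=1514, (32*24 - 2*10)=748, (2*34 - -18*24)=500, (-18*-5 - -15*34)=600; twice the area = |4082| = 4082; area = 2041; answer 2041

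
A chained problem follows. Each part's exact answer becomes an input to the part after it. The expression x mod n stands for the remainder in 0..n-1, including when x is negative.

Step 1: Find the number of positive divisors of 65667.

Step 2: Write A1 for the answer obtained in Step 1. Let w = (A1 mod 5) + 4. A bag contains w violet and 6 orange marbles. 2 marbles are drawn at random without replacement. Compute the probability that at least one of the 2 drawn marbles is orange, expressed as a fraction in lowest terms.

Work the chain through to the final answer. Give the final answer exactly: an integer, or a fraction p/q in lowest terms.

9/11

Step 1: 65667 = 3 * 7 * 53 * 59; number of divisors = (1+1) * (1+1) * (1+1) * (1+1) = 16; answer 16
Step 2: A1 = 16; w = 5; total draws C(11,2) = 55; complement C(5,2) = 10; favorable 55 - 10 = 45; P = 9/11; answer 9/11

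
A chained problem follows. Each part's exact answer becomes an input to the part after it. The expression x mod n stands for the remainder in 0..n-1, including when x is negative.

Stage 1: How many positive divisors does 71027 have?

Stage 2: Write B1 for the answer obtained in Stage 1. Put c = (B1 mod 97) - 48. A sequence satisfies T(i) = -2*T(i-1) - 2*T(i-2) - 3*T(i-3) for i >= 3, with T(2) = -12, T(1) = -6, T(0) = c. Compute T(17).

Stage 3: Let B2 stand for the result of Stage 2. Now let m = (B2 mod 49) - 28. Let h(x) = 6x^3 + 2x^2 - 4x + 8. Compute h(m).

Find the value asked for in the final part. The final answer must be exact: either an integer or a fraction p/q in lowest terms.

Stage 1: 71027 = 11^2 * 587; number of divisors = (2+1) * (1+1) = 6; answer 6
Stage 2: B1 = 6; c = -42; T(3) = -2*(-12) - 2*(-6) - 3*(-42) = 162; iterating: T(3)=162, T(4)=-282, T(5)=276, T(6)=-474, T(7)=1242, T(8)=-2364, T(9)=3666, T(10)=-6330, T(11)=12420, T(12)=-23178, T(13)=40506, T(14)=-71916, T(15)=132354, T(16)=-242394, T(17)=435828; answer 435828
Stage 3: B2 = 435828; m = -6; 6*(-6)^3 + 2*(-6)^2 - 4*(-6)^1 + 8 = (-1296) + (72) + (24) + (8) = -1192; answer -1192

-1192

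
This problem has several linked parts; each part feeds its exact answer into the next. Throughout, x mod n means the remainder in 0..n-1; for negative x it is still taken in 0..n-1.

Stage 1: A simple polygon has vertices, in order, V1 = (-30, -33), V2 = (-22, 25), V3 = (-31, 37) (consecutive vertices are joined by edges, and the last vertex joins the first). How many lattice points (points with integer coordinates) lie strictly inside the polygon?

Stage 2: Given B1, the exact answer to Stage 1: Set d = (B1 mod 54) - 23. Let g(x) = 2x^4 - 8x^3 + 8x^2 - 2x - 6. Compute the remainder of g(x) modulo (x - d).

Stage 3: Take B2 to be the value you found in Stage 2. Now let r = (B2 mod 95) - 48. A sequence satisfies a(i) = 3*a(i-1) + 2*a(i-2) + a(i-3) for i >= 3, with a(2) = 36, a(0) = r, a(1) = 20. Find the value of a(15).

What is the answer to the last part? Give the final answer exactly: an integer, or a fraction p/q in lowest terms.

Stage 1: cross terms: (-30*25 - -22*-33)=-1476, (-22*37 - -31*25)=-39, (-31*-33 - -30*37)=2133; twice the area = |618| = 618; area = 309; boundary points = 2 + 3 + 1 = 6; strictly interior points = area - boundary/2 + 1 = 307; answer 307
Stage 2: B1 = 307; d = 14; remainder = value at the root: 2*(14)^4 - 8*(14)^3 + 8*(14)^2 - 2*(14)^1 - 6 = (76832) + (-21952) + (1568) + (-28) + (-6) = 56414; answer 56414
Stage 3: B2 = 56414; r = 31; a(3) = 3*(36) + 2*(20) + 1*(31) = 179; iterating: a(3)=179, a(4)=629, a(5)=2281, a(6)=8280, a(7)=30031, a(8)=108934, a(9)=395144, a(10)=1433331, a(11)=5199215, a(12)=18859451, a(13)=68410114, a(14)=248148459, a(15)=900125056; answer 900125056

900125056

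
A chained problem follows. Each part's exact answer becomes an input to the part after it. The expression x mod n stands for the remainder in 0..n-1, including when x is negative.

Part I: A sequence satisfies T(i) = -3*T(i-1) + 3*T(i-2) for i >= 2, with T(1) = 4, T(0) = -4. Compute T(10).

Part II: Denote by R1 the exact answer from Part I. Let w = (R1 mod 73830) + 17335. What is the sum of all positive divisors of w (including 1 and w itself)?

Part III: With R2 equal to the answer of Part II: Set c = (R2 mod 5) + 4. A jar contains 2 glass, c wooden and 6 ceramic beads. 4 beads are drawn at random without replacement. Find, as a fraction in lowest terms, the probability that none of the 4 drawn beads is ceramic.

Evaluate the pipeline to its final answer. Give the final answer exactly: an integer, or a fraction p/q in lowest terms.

Part I: T(2) = -3*(4) + 3*(-4) = -24; iterating: T(2)=-24, T(3)=84, T(4)=-324, T(5)=1224, T(6)=-4644, T(7)=17604, T(8)=-66744, T(9)=253044, T(10)=-959364; answer -959364
Part II: R1 = -959364; w = 17761; 17761 is prime, so its only divisors are 1 and 17761; sigma = 1 + 17761 = 17762; answer 17762
Part III: R2 = 17762; c = 6; total draws C(14,4) = 1001; favorable C(8,4) = 70; P = 10/143; answer 10/143

10/143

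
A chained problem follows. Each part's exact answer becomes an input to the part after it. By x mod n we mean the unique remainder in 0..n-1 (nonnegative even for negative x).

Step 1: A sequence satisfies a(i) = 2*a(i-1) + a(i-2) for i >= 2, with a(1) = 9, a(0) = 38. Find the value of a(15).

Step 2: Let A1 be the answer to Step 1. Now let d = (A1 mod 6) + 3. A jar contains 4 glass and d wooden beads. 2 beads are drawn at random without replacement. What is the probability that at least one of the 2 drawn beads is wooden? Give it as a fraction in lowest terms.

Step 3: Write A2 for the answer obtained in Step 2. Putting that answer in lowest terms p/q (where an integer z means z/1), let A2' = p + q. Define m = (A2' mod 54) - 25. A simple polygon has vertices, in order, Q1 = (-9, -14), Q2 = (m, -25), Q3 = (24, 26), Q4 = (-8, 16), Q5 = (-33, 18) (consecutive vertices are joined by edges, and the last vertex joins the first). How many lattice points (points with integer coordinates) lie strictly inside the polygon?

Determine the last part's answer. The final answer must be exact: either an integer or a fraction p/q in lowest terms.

1127

Step 1: a(2) = 2*(9) + 1*(38) = 56; iterating: a(2)=56, a(3)=121, a(4)=298, a(5)=717, a(6)=1732, a(7)=4181, a(8)=10094, a(9)=24369, a(10)=58832, a(11)=142033, a(12)=342898, a(13)=827829, a(14)=1998556, a(15)=4824941; answer 4824941
Step 2: A1 = 4824941; d = 8; total draws C(12,2) = 66; complement C(4,2) = 6; favorable 66 - 6 = 60; P = 10/11; answer 10/11
Step 3: A2 = 10/11; threaded value p + q = 21; m = -4; cross terms: (-9*-25 - -4*-14)=169, (-4*26 - 24*-25)=496, (24*16 - -8*26)=592, (-8*18 - -33*16)=384, (-33*-14 - -9*18)=624; twice the area = |2265| = 2265; area = 2265/2; boundary points = 1 + 1 + 2 + 1 + 8 = 13; strictly interior points = area - boundary/2 + 1 = 1127; answer 1127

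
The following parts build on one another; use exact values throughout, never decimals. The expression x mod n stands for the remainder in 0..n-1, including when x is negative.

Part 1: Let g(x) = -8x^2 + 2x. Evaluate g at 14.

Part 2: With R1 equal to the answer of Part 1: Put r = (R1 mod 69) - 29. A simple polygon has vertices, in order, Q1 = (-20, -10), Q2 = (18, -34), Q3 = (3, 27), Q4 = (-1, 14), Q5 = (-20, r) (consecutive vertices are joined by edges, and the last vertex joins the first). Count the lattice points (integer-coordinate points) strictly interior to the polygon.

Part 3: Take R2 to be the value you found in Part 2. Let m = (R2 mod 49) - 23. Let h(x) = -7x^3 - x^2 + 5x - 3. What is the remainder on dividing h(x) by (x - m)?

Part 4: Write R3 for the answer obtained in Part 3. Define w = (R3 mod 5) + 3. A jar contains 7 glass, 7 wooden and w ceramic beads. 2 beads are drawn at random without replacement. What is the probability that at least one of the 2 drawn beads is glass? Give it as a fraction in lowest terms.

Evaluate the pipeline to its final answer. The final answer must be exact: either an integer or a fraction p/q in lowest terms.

Part 1: -8*(14)^2 + 2*(14)^1 = (-1568) + (28) = -1540; answer -1540
Part 2: R1 = -1540; r = 18; cross terms: (-20*-34 - 18*-10)=860, (18*27 - 3*-34)=588, (3*14 - -1*27)=69, (-1*18 - -20*14)=262, (-20*-10 - -20*18)=560; twice the area = |2339| = 2339; area = 2339/2; boundary points = 2 + 1 + 1 + 1 + 28 = 33; strictly interior points = area - boundary/2 + 1 = 1154; answer 1154
Part 3: R2 = 1154; m = 4; remainder = value at the root: -7*(4)^3 - 1*(4)^2 + 5*(4)^1 - 3 = (-448) + (-16) + (20) + (-3) = -447; answer -447
Part 4: R3 = -447; w = 6; total draws C(20,2) = 190; complement C(13,2) = 78; favorable 190 - 78 = 112; P = 56/95; answer 56/95

56/95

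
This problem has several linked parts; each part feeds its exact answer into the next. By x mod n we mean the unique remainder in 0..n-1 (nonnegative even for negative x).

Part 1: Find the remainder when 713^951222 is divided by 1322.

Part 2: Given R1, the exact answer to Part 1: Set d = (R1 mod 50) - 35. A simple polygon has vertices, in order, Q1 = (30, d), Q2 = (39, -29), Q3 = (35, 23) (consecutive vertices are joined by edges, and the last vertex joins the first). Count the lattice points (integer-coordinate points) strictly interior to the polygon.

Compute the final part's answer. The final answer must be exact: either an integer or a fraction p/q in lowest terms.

Part 1: squarings mod 1322: 713^1=713, 713^2=721, 713^4=295, 713^8=1095, 713^16=1293, 713^32=841, 713^64=11, 713^128=121, 713^256=99, 713^512=547, 713^1024=437, 713^2048=601, 713^4096=295, 713^8192=1095, 713^16384=1293, 713^32768=841, 713^65536=11, 713^131072=121, 713^262144=99, 713^524288=547; 713^951222 = 713^2 * 713^4 * 713^16 * 713^32 * 713^128 * 713^256 * 713^512 * 713^32768 * 713^131072 * 713^262144 * 713^524288 = 3 (mod 1322); answer 3
Part 2: R1 = 3; d = -32; cross terms: (30*-29 - 39*-32)=378, (39*23 - 35*-29)=1912, (35*-32 - 30*23)=-1810; twice the area = |480| = 480; area = 240; boundary points = 3 + 4 + 5 = 12; strictly interior points = area - boundary/2 + 1 = 235; answer 235

235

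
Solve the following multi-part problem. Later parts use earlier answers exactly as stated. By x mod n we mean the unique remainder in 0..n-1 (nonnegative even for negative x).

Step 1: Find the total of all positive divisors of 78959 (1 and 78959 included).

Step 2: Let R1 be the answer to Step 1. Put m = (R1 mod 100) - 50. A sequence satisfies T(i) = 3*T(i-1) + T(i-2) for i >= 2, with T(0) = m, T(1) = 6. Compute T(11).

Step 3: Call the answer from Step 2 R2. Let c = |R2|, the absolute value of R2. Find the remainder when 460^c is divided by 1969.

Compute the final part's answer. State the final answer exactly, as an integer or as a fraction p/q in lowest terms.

719

Step 1: 78959 = 23 * 3433; sigma = (1 + 23) * (1 + 3433) = 24 * 3434 = 82416; answer 82416
Step 2: R1 = 82416; m = -34; T(2) = 3*(6) + 1*(-34) = -16; iterating: T(2)=-16, T(3)=-42, T(4)=-142, T(5)=-468, T(6)=-1546, T(7)=-5106, T(8)=-16864, T(9)=-55698, T(10)=-183958, T(11)=-607572; answer -607572
Step 3: R2 = -607572; c = 607572; squarings mod 1969: 460^1=460, 460^2=917, 460^4=126, 460^8=124, 460^16=1593, 460^32=1577, 460^64=82, 460^128=817, 460^256=1967, 460^512=4, 460^1024=16, 460^2048=256, 460^4096=559, 460^8192=1379, 460^16384=1556, 460^32768=1235, 460^65536=1219, 460^131072=1335, 460^262144=280, 460^524288=1609; 460^607572 = 460^4 * 460^16 * 460^64 * 460^256 * 460^1024 * 460^16384 * 460^65536 * 460^524288 = 719 (mod 1969); answer 719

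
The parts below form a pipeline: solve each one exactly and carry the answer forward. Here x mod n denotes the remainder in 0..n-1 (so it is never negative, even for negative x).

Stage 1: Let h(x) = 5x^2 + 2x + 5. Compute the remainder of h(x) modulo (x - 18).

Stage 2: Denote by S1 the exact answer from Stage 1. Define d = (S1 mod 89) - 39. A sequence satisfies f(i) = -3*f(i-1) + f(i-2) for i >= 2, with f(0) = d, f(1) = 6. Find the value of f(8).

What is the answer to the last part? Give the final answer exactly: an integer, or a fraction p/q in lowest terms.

Stage 1: remainder = value at the root: 5*(18)^2 + 2*(18)^1 + 5 = (1620) + (36) + (5) = 1661; answer 1661
Stage 2: S1 = 1661; d = 20; f(2) = -3*(6) + 1*(20) = 2; iterating: f(2)=2, f(3)=0, f(4)=2, f(5)=-6, f(6)=20, f(7)=-66, f(8)=218; answer 218

218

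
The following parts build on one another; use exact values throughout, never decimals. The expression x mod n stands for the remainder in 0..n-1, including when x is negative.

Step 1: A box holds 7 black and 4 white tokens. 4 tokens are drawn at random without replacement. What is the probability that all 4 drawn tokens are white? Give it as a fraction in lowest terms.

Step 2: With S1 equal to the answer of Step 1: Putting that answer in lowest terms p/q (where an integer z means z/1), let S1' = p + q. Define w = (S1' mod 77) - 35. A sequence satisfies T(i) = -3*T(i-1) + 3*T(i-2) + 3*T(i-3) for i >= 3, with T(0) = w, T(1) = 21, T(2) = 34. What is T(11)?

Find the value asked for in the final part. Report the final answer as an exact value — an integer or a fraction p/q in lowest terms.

-2899935

Step 1: total draws C(11,4) = 330; favorable C(4,4) = 1; P = 1/330; answer 1/330
Step 2: S1 = 1/330; threaded value p + q = 331; w = -12; T(3) = -3*(34) + 3*(21) + 3*(-12) = -75; iterating: T(3)=-75, T(4)=390, T(5)=-1293, T(6)=4824, T(7)=-17181, T(8)=62136, T(9)=-223479, T(10)=805302, T(11)=-2899935; answer -2899935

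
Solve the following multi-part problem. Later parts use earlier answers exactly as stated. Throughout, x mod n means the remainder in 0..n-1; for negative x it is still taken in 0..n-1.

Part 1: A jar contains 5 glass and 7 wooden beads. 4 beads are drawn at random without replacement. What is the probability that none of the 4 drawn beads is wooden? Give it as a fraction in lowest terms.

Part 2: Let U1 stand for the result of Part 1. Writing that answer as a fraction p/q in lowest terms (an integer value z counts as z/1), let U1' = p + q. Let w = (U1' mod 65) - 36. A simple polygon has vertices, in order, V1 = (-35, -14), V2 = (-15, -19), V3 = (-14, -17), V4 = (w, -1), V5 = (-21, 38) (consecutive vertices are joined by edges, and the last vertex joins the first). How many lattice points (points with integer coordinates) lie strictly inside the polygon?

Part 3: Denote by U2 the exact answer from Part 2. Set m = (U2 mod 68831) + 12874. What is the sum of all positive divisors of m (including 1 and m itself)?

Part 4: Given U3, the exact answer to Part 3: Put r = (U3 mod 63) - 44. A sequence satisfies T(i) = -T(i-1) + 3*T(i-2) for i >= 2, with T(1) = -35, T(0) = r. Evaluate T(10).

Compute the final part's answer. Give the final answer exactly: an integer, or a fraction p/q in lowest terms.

Part 1: total draws C(12,4) = 495; favorable C(5,4) = 5; P = 1/99; answer 1/99
Part 2: U1 = 1/99; threaded value p + q = 100; w = -1; cross terms: (-35*-19 - -15*-14)=455, (-15*-17 - -14*-19)=-11, (-14*-1 - -1*-17)=-3, (-1*38 - -21*-1)=-59, (-21*-14 - -35*38)=1624; twice the area = |2006| = 2006; area = 1003; boundary points = 5 + 1 + 1 + 1 + 2 = 10; strictly interior points = area - boundary/2 + 1 = 999; answer 999
Part 3: U2 = 999; m = 13873; 13873 is prime, so its only divisors are 1 and 13873; sigma = 1 + 13873 = 13874; answer 13874
Part 4: U3 = 13874; r = -30; T(2) = -1*(-35) + 3*(-30) = -55; iterating: T(2)=-55, T(3)=-50, T(4)=-115, T(5)=-35, T(6)=-310, T(7)=205, T(8)=-1135, T(9)=1750, T(10)=-5155; answer -5155

-5155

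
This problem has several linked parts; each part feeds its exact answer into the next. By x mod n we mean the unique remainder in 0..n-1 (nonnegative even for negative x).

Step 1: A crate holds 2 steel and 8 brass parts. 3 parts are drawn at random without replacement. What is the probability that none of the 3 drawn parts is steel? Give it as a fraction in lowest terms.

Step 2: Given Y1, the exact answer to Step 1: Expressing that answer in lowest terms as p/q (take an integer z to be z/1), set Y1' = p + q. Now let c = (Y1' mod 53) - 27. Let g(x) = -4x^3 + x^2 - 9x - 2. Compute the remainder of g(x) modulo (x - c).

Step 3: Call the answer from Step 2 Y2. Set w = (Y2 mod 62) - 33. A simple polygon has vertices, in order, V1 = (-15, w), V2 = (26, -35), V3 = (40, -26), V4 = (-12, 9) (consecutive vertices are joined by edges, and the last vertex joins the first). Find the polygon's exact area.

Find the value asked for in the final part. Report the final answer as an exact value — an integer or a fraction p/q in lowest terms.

Step 1: total draws C(10,3) = 120; favorable C(8,3) = 56; P = 7/15; answer 7/15
Step 2: Y1 = 7/15; threaded value p + q = 22; c = -5; remainder = value at the root: -4*(-5)^3 + 1*(-5)^2 - 9*(-5)^1 - 2 = (500) + (25) + (45) + (-2) = 568; answer 568
Step 3: Y2 = 568; w = -23; cross terms: (-15*-35 - 26*-23)=1123, (26*-26 - 40*-35)=724, (40*9 - -12*-26)=48, (-12*-23 - -15*9)=411; twice the area = |2306| = 2306; area = 1153; answer 1153

1153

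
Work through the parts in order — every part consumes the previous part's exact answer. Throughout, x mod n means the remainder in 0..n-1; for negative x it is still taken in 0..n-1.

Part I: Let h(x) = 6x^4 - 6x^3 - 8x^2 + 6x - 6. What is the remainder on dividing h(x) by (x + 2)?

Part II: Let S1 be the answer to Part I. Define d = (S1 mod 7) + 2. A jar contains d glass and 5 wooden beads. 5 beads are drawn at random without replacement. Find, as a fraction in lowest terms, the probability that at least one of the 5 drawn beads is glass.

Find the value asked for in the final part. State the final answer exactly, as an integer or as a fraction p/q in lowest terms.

251/252

Part I: remainder = value at the root: 6*(-2)^4 - 6*(-2)^3 - 8*(-2)^2 + 6*(-2)^1 - 6 = (96) + (48) + (-32) + (-12) + (-6) = 94; answer 94
Part II: S1 = 94; d = 5; total draws C(10,5) = 252; complement C(5,5) = 1; favorable 252 - 1 = 251; P = 251/252; answer 251/252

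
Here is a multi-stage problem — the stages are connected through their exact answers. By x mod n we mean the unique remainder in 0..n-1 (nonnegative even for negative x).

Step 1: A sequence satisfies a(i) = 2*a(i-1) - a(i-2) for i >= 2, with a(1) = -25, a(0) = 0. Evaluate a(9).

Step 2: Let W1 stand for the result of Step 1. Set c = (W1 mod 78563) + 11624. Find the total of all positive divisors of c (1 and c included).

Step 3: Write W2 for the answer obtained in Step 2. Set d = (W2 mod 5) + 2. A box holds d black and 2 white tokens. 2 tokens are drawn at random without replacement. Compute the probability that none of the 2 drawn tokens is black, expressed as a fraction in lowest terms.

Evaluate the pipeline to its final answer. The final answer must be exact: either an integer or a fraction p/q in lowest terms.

Step 1: a(2) = 2*(-25) - 1*(0) = -50; iterating: a(2)=-50, a(3)=-75, a(4)=-100, a(5)=-125, a(6)=-150, a(7)=-175, a(8)=-200, a(9)=-225; answer -225
Step 2: W1 = -225; c = 89962; 89962 = 2 * 31 * 1451; sigma = (1 + 2) * (1 + 31) * (1 + 1451) = 3 * 32 * 1452 = 139392; answer 139392
Step 3: W2 = 139392; d = 4; total draws C(6,2) = 15; favorable C(2,2) = 1; P = 1/15; answer 1/15

1/15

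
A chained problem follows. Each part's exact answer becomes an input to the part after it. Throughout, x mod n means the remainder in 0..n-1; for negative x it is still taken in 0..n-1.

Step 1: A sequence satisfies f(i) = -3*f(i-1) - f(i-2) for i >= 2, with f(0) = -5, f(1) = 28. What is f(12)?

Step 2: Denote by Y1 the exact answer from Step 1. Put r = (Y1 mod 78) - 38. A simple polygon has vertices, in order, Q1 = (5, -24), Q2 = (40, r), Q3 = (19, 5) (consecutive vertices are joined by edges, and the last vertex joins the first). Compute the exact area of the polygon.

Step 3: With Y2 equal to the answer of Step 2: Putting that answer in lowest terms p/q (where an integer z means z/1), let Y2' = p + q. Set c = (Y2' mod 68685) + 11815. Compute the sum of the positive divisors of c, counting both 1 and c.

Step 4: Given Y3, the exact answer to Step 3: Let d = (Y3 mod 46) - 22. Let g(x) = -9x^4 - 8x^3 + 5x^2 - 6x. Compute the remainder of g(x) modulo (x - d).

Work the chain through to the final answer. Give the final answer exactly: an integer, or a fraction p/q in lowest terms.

-621408

Step 1: f(2) = -3*(28) - 1*(-5) = -79; iterating: f(2)=-79, f(3)=209, f(4)=-548, f(5)=1435, f(6)=-3757, f(7)=9836, f(8)=-25751, f(9)=67417, f(10)=-176500, f(11)=462083, f(12)=-1209749; answer -1209749
Step 2: Y1 = -1209749; r = -7; cross terms: (5*-7 - 40*-24)=925, (40*5 - 19*-7)=333, (19*-24 - 5*5)=-481; twice the area = |777| = 777; area = 777/2; answer 777/2
Step 3: Y2 = 777/2; threaded value p + q = 779; c = 12594; 12594 = 2 * 3 * 2099; sigma = (1 + 2) * (1 + 3) * (1 + 2099) = 3 * 4 * 2100 = 25200; answer 25200
Step 4: Y3 = 25200; d = 16; remainder = value at the root: -9*(16)^4 - 8*(16)^3 + 5*(16)^2 - 6*(16)^1 = (-589824) + (-32768) + (1280) + (-96) = -621408; answer -621408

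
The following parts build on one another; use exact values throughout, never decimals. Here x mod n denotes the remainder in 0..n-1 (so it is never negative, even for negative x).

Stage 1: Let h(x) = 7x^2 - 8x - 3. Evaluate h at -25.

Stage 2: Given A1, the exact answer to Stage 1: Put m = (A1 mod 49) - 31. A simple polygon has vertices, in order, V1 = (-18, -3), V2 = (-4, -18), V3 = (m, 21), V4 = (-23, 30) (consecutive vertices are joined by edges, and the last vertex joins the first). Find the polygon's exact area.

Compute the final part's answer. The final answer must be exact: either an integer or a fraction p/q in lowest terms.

Stage 1: 7*(-25)^2 - 8*(-25)^1 - 3 = (4375) + (200) + (-3) = 4572; answer 4572
Stage 2: A1 = 4572; m = -16; cross terms: (-18*-18 - -4*-3)=312, (-4*21 - -16*-18)=-372, (-16*30 - -23*21)=3, (-23*-3 - -18*30)=609; twice the area = |552| = 552; area = 276; answer 276

276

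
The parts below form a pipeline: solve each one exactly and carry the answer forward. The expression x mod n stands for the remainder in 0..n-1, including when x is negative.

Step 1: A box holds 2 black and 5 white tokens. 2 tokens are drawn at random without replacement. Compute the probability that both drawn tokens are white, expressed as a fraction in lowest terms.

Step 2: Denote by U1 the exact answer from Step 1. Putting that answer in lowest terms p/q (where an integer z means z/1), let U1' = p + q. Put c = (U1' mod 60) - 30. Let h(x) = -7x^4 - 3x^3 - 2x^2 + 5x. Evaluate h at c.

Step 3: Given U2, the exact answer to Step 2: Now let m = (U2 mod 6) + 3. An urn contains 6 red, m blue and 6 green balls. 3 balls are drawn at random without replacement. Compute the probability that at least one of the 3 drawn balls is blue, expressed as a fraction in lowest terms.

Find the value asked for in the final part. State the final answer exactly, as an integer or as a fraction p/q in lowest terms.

46/57

Step 1: total draws C(7,2) = 21; favorable C(5,2) = 10; P = 10/21; answer 10/21
Step 2: U1 = 10/21; threaded value p + q = 31; c = 1; -7*(1)^4 - 3*(1)^3 - 2*(1)^2 + 5*(1)^1 = (-7) + (-3) + (-2) + (5) = -7; answer -7
Step 3: U2 = -7; m = 8; total draws C(20,3) = 1140; complement C(12,3) = 220; favorable 1140 - 220 = 920; P = 46/57; answer 46/57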